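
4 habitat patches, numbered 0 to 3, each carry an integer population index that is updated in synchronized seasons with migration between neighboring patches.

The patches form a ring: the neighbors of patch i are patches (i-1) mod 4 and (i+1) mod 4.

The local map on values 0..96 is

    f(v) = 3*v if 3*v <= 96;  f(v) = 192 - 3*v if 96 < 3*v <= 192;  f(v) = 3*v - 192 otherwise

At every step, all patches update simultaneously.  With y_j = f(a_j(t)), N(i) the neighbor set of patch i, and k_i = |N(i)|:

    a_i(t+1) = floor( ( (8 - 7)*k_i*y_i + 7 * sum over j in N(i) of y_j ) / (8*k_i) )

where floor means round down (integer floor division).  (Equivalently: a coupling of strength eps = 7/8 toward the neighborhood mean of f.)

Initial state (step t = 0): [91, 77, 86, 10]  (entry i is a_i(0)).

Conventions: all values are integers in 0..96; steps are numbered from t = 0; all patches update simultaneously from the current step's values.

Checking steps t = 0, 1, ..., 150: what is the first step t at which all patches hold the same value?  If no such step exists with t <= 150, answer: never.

Answer: 16
Key observation: Synchronization is absorbing here: once all patches are equal they stay equal, and step 16 is the first all-equal step.

Derivation:
t=0: [91, 77, 86, 10]  (not all equal)
t=1: [40, 69, 38, 68]  (not all equal)
t=2: [20, 67, 21, 67]  (not all equal)
t=3: [15, 54, 15, 54]  (not all equal)
t=4: [31, 43, 31, 43]  (not all equal)
t=5: [66, 89, 66, 89]  (not all equal)
t=6: [66, 14, 66, 14]  (not all equal)
t=7: [37, 10, 37, 10]  (not all equal)
t=8: [36, 74, 36, 74]  (not all equal)
t=9: [36, 77, 36, 77]  (not all equal)
t=10: [44, 78, 44, 78]  (not all equal)
t=11: [44, 57, 44, 57]  (not all equal)
t=12: [25, 55, 25, 55]  (not all equal)
t=13: [33, 69, 33, 69]  (not all equal)
t=14: [24, 83, 24, 83]  (not all equal)
t=15: [58, 70, 58, 70]  (not all equal)
t=16: [18, 18, 18, 18]  (all equal)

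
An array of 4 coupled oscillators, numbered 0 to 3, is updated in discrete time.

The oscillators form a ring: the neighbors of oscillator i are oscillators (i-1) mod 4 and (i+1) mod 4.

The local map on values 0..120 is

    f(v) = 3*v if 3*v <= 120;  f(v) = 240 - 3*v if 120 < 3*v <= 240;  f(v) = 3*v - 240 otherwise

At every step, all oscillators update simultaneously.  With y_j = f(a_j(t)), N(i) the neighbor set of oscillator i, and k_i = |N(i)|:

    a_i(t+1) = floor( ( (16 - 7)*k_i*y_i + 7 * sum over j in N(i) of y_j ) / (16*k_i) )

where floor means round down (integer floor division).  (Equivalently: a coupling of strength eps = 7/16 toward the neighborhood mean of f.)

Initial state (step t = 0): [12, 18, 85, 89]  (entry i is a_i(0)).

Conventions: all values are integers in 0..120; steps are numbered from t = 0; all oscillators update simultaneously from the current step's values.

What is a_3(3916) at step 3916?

Simulating step by step:
t=0: [12, 18, 85, 89]
t=1: [37, 41, 26, 26]
t=2: [105, 107, 86, 85]
t=3: [63, 65, 31, 28]
t=4: [56, 56, 80, 78]
t=5: [57, 56, 17, 19]
t=6: [67, 66, 56, 58]
t=7: [45, 47, 64, 61]
t=8: [93, 89, 61, 65]
t=9: [37, 36, 47, 46]
t=10: [108, 106, 101, 103]
t=11: [79, 76, 67, 70]
t=12: [10, 15, 31, 26]
t=13: [43, 52, 79, 70]
t=14: [87, 72, 26, 41]
t=15: [42, 35, 74, 87]
t=16: [91, 87, 37, 40]
t=17: [49, 43, 93, 99]
t=18: [89, 91, 58, 60]
t=19: [35, 38, 57, 54]
t=20: [101, 102, 80, 81]
t=21: [50, 50, 15, 15]
t=22: [80, 80, 54, 54]
t=23: [17, 17, 60, 60]
t=24: [52, 52, 58, 58]
t=25: [80, 80, 69, 69]
t=26: [7, 7, 25, 25]
t=27: [32, 32, 63, 63]
t=28: [86, 86, 60, 60]
t=29: [27, 27, 50, 50]
t=30: [82, 82, 88, 88]
t=31: [9, 9, 20, 20]
t=32: [34, 34, 52, 52]
t=33: [98, 98, 87, 87]
t=34: [46, 46, 28, 28]
t=35: [98, 98, 87, 87]

Answer: a_3(3916) = 28
Key observation: The state at step 33, [98, 98, 87, 87], reappears at step 35: the system is in a cycle of period 2 from step 33 on.  Therefore the state at step 3916 equals the state at step 33 + ((3916 - 33) mod 2) = 34, which is [46, 46, 28, 28].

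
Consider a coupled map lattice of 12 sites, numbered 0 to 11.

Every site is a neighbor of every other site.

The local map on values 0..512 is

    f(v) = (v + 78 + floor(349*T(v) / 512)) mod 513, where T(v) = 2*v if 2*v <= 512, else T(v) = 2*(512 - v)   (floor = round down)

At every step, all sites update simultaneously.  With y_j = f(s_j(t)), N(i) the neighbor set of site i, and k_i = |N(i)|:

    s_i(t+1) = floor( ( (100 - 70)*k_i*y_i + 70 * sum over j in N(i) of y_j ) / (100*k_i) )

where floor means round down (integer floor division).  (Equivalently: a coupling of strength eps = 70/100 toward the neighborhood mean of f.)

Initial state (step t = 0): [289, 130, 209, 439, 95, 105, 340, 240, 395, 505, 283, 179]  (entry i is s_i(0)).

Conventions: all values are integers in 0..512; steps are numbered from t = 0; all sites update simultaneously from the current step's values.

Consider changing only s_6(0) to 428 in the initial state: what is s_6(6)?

Answer: s_6(6) = 431
Key observation: This trace re-runs the system from the modified initial state.

Derivation:
t=0: [289, 130, 209, 439, 95, 105, 428, 240, 395, 505, 283, 179]
t=1: [191, 245, 168, 178, 226, 231, 179, 185, 182, 173, 192, 273]
t=2: [195, 226, 304, 309, 215, 218, 310, 192, 312, 307, 196, 230]
t=3: [81, 98, 111, 110, 92, 94, 110, 79, 110, 110, 81, 100]
t=4: [299, 309, 316, 315, 305, 306, 315, 298, 315, 315, 299, 310]
t=5: [151, 150, 149, 149, 150, 150, 149, 151, 149, 149, 151, 150]
t=6: [432, 431, 431, 431, 431, 431, 431, 432, 431, 431, 432, 431]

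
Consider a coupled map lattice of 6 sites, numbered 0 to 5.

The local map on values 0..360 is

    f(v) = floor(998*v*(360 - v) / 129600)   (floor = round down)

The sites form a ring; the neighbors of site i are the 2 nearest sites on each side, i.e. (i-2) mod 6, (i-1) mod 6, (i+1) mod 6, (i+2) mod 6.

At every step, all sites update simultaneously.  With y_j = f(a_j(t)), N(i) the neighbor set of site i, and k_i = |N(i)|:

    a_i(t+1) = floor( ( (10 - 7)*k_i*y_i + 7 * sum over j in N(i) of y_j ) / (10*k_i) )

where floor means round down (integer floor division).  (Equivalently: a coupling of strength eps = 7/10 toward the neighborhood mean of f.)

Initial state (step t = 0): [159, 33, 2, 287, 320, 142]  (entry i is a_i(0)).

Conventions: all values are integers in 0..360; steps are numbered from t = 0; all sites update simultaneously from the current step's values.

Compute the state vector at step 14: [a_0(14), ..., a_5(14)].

Simulating step by step:
t=0: [159, 33, 2, 287, 320, 142]
t=1: [148, 138, 104, 122, 143, 174]
t=2: [234, 231, 225, 229, 232, 238]
t=3: [227, 228, 230, 229, 228, 227]
t=4: [231, 231, 230, 231, 231, 231]
t=5: [229, 229, 229, 229, 229, 229]
t=6: [231, 231, 231, 231, 231, 231]
t=7: [229, 229, 229, 229, 229, 229]
t=8: [231, 231, 231, 231, 231, 231]
t=9: [229, 229, 229, 229, 229, 229]
t=10: [231, 231, 231, 231, 231, 231]
t=11: [229, 229, 229, 229, 229, 229]
t=12: [231, 231, 231, 231, 231, 231]
t=13: [229, 229, 229, 229, 229, 229]
t=14: [231, 231, 231, 231, 231, 231]

Answer: [231, 231, 231, 231, 231, 231]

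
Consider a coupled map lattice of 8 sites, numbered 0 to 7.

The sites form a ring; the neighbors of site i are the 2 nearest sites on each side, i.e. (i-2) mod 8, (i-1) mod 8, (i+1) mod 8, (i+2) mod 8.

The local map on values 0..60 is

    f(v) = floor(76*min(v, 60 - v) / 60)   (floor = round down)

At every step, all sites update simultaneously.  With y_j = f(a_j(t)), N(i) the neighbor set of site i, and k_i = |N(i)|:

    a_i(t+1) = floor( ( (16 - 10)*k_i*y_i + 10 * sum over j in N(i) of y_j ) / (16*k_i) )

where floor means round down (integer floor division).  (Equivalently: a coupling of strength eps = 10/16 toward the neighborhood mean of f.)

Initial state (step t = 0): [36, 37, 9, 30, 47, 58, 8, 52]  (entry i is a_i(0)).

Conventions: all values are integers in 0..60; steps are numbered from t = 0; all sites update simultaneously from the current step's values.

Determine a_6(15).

Simulating step by step:
t=0: [36, 37, 9, 30, 47, 58, 8, 52]
t=1: [20, 24, 21, 23, 15, 12, 12, 14]
t=2: [23, 26, 25, 24, 20, 18, 17, 19]
t=3: [27, 29, 29, 28, 25, 23, 23, 25]
t=4: [33, 34, 34, 33, 31, 30, 30, 31]
t=5: [34, 33, 33, 34, 35, 36, 36, 35]
t=6: [32, 32, 32, 32, 31, 30, 30, 31]
t=7: [35, 35, 35, 35, 36, 36, 36, 36]
t=8: [30, 30, 30, 30, 30, 30, 30, 30]
t=9: [38, 38, 38, 38, 38, 38, 38, 38]
t=10: [27, 27, 27, 27, 27, 27, 27, 27]
t=11: [34, 34, 34, 34, 34, 34, 34, 34]
t=12: [32, 32, 32, 32, 32, 32, 32, 32]
t=13: [35, 35, 35, 35, 35, 35, 35, 35]
t=14: [31, 31, 31, 31, 31, 31, 31, 31]
t=15: [36, 36, 36, 36, 36, 36, 36, 36]

Answer: a_6(15) = 36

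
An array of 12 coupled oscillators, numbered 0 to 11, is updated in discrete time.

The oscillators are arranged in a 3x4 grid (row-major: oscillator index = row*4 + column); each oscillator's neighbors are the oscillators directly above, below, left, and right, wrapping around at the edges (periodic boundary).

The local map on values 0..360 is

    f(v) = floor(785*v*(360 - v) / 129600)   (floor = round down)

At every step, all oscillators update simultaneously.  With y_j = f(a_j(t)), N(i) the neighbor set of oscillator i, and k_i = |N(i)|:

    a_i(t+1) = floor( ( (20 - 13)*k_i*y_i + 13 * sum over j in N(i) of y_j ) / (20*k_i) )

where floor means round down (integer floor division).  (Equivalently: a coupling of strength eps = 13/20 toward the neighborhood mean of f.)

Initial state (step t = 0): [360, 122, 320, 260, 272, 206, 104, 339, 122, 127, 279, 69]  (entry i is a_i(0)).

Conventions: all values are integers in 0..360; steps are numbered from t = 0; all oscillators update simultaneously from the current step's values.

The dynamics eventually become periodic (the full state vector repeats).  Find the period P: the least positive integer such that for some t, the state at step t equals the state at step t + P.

Simulating step by step:
t=0: [360, 122, 320, 260, 272, 206, 104, 339, 122, 127, 279, 69]
t=1: [105, 134, 129, 94, 117, 174, 129, 109, 133, 172, 135, 125]
t=2: [168, 183, 176, 164, 174, 187, 180, 168, 178, 189, 183, 172]
t=3: [195, 195, 195, 194, 195, 195, 195, 195, 195, 195, 195, 195]
t=4: [194, 194, 194, 194, 194, 194, 194, 194, 194, 194, 194, 194]
t=5: [195, 195, 195, 195, 195, 195, 195, 195, 195, 195, 195, 195]
t=6: [194, 194, 194, 194, 194, 194, 194, 194, 194, 194, 194, 194]

Answer: 2
Key observation: The state at step 4, [194, 194, 194, 194, 194, 194, 194, 194, 194, 194, 194, 194], reappears at step 6 — and no state repeats earlier — so the cycle the system enters has period 2.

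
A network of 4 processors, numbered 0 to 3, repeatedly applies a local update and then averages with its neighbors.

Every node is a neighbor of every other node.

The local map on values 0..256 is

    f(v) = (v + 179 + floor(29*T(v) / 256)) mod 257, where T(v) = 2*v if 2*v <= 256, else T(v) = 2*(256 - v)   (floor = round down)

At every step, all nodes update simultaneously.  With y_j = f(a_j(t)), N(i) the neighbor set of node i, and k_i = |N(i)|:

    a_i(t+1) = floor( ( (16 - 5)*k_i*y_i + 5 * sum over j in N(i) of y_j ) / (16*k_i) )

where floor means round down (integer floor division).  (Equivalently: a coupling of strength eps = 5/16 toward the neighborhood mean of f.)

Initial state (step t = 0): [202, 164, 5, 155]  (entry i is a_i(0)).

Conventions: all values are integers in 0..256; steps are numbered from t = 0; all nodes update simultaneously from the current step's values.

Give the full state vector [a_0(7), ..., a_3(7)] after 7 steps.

Simulating step by step:
t=0: [202, 164, 5, 155]
t=1: [134, 116, 162, 112]
t=2: [80, 69, 93, 66]
t=3: [18, 10, 27, 7]
t=4: [199, 193, 206, 191]
t=5: [132, 130, 136, 129]
t=6: [81, 80, 83, 80]
t=7: [21, 20, 22, 20]

Answer: [21, 20, 22, 20]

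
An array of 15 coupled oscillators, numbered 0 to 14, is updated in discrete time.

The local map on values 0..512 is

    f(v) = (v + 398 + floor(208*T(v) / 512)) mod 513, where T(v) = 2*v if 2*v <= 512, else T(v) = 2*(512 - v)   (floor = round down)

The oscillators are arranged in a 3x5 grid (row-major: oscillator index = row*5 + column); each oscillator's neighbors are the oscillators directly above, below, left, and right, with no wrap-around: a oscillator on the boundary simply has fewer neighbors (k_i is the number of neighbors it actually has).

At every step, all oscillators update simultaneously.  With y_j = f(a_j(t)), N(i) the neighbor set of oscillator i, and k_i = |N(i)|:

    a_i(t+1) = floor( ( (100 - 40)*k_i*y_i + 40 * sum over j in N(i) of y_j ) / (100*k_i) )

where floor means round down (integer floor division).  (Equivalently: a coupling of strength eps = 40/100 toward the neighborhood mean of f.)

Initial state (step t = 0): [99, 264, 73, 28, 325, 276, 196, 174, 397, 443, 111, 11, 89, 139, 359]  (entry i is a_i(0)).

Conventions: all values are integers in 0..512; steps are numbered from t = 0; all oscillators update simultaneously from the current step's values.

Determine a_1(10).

Answer: a_1(10) = 370

Derivation:
t=0: [99, 264, 73, 28, 325, 276, 196, 174, 397, 443, 111, 11, 89, 139, 359]
t=1: [178, 252, 143, 369, 383, 263, 275, 187, 341, 377, 205, 299, 128, 186, 324]
t=2: [262, 298, 210, 339, 371, 318, 338, 231, 337, 368, 295, 310, 177, 245, 335]
t=3: [353, 344, 295, 351, 368, 358, 356, 301, 355, 368, 357, 338, 255, 321, 357]
t=4: [366, 364, 358, 365, 369, 367, 365, 357, 365, 369, 366, 362, 352, 360, 366]
t=5: [369, 368, 368, 369, 369, 369, 368, 367, 368, 369, 368, 368, 367, 368, 369]
t=6: [370, 370, 369, 370, 370, 370, 369, 369, 369, 370, 370, 369, 369, 369, 370]
t=7: [370, 370, 370, 370, 370, 370, 370, 370, 370, 370, 370, 370, 370, 370, 370]
t=8: [370, 370, 370, 370, 370, 370, 370, 370, 370, 370, 370, 370, 370, 370, 370]
t=9: [370, 370, 370, 370, 370, 370, 370, 370, 370, 370, 370, 370, 370, 370, 370]
t=10: [370, 370, 370, 370, 370, 370, 370, 370, 370, 370, 370, 370, 370, 370, 370]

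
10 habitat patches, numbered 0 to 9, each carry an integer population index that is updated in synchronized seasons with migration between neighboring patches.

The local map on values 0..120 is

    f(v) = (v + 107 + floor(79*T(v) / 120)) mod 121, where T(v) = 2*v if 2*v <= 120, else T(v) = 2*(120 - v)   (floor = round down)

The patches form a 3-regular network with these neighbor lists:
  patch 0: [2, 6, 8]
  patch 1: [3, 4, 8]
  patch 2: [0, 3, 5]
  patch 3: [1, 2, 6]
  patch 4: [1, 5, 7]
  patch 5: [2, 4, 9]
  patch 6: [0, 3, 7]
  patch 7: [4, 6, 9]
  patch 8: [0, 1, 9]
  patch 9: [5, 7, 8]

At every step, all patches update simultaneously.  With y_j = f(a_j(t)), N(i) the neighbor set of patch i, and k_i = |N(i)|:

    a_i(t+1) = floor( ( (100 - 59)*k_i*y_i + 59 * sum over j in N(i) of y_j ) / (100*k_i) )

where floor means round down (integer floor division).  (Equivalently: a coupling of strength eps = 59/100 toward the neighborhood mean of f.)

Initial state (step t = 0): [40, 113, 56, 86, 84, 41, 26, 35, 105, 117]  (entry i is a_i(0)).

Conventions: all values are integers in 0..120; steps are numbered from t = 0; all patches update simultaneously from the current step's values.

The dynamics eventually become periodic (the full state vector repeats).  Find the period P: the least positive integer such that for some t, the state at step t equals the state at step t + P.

Answer: 2
Key observation: The state at step 4, [90, 110, 111, 90, 110, 109, 68, 90, 110, 110], reappears at step 6 — and no state repeats earlier — so the cycle the system enters has period 2.

Derivation:
t=0: [40, 113, 56, 86, 84, 41, 26, 35, 105, 117]
t=1: [85, 111, 101, 100, 98, 99, 70, 80, 102, 94]
t=2: [91, 110, 112, 89, 112, 112, 68, 92, 112, 113]
t=3: [89, 109, 110, 90, 109, 108, 68, 89, 109, 109]
t=4: [90, 110, 111, 90, 110, 109, 68, 90, 110, 110]
t=5: [90, 110, 110, 90, 110, 108, 68, 90, 110, 110]
t=6: [90, 110, 111, 90, 110, 109, 68, 90, 110, 110]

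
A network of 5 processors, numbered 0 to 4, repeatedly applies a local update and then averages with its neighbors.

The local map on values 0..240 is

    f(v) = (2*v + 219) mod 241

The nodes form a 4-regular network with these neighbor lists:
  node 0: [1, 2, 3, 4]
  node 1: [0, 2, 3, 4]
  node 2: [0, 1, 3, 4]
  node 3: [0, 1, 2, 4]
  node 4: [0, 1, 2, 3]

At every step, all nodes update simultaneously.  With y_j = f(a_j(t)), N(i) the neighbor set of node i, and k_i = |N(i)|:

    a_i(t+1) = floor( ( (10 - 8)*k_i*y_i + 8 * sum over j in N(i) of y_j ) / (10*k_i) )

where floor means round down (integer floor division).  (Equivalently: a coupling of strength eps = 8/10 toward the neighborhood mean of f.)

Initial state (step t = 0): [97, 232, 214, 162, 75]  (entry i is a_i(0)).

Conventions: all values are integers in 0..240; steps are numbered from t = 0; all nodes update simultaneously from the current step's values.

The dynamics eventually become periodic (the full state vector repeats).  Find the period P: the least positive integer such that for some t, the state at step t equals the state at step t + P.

Answer: 24
Key observation: The state at step 1, [145, 145, 145, 145, 145], reappears at step 25 — and no state repeats earlier — so the cycle the system enters has period 24.

Derivation:
t=0: [97, 232, 214, 162, 75]
t=1: [145, 145, 145, 145, 145]
t=2: [27, 27, 27, 27, 27]
t=3: [32, 32, 32, 32, 32]
t=4: [42, 42, 42, 42, 42]
t=5: [62, 62, 62, 62, 62]
t=6: [102, 102, 102, 102, 102]
t=7: [182, 182, 182, 182, 182]
t=8: [101, 101, 101, 101, 101]
t=9: [180, 180, 180, 180, 180]
t=10: [97, 97, 97, 97, 97]
t=11: [172, 172, 172, 172, 172]
t=12: [81, 81, 81, 81, 81]
t=13: [140, 140, 140, 140, 140]
t=14: [17, 17, 17, 17, 17]
t=15: [12, 12, 12, 12, 12]
t=16: [2, 2, 2, 2, 2]
t=17: [223, 223, 223, 223, 223]
t=18: [183, 183, 183, 183, 183]
t=19: [103, 103, 103, 103, 103]
t=20: [184, 184, 184, 184, 184]
t=21: [105, 105, 105, 105, 105]
t=22: [188, 188, 188, 188, 188]
t=23: [113, 113, 113, 113, 113]
t=24: [204, 204, 204, 204, 204]
t=25: [145, 145, 145, 145, 145]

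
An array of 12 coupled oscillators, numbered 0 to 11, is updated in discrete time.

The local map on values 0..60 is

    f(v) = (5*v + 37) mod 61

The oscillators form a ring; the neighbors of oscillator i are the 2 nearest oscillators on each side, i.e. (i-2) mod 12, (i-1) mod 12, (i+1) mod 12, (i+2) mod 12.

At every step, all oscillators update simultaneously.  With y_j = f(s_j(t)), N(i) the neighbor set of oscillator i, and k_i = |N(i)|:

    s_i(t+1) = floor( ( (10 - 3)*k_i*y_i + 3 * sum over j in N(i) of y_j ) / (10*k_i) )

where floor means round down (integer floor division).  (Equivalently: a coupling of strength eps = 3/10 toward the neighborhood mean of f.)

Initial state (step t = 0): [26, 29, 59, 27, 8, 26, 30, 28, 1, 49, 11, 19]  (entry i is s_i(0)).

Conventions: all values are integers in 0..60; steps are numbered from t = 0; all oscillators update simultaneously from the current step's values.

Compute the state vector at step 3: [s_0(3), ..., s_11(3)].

Answer: [25, 47, 10, 35, 15, 23, 11, 27, 9, 11, 8, 21]

Derivation:
t=0: [26, 29, 59, 27, 8, 26, 30, 28, 1, 49, 11, 19]
t=1: [41, 51, 31, 46, 20, 40, 14, 48, 39, 36, 31, 20]
t=2: [47, 41, 17, 25, 20, 46, 43, 36, 43, 31, 18, 21]
t=3: [25, 47, 10, 35, 15, 23, 11, 27, 9, 11, 8, 21]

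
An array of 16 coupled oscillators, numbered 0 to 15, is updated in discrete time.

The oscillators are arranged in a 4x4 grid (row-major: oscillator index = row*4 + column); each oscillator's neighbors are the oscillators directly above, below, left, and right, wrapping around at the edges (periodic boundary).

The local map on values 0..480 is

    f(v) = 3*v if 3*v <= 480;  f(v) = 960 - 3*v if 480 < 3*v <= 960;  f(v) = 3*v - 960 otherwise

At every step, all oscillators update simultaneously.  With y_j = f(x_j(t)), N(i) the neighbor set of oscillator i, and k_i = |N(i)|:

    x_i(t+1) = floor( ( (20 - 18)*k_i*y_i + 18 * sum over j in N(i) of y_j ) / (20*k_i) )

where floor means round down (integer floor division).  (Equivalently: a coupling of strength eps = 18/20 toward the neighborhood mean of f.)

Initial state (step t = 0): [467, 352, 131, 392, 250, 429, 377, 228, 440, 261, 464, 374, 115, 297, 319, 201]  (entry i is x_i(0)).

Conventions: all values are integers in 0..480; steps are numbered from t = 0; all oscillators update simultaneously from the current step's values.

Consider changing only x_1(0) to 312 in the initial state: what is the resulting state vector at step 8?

Answer: [171, 399, 179, 399, 397, 171, 401, 179, 175, 400, 182, 399, 398, 174, 402, 184]
Key observation: This trace re-runs the system from the modified initial state.

Derivation:
t=0: [467, 312, 131, 392, 250, 429, 377, 228, 440, 261, 464, 374, 115, 297, 319, 201]
t=1: [222, 279, 132, 351, 336, 163, 338, 198, 237, 285, 158, 336, 310, 130, 281, 199]
t=2: [95, 361, 126, 328, 315, 121, 389, 91, 76, 366, 120, 331, 294, 123, 376, 101]
t=3: [82, 326, 155, 281, 260, 144, 329, 90, 82, 310, 158, 265, 274, 150, 334, 98]
t=4: [126, 360, 92, 298, 286, 100, 371, 137, 140, 363, 106, 305, 291, 96, 382, 133]
t=5: [122, 291, 145, 336, 349, 143, 308, 123, 123, 311, 147, 352, 342, 146, 306, 126]
t=6: [101, 384, 91, 353, 353, 96, 380, 96, 99, 380, 89, 359, 355, 93, 384, 94]
t=7: [141, 276, 176, 267, 274, 175, 269, 140, 142, 272, 177, 266, 271, 178, 266, 143]
t=8: [171, 399, 179, 399, 397, 171, 401, 179, 175, 400, 182, 399, 398, 174, 402, 184]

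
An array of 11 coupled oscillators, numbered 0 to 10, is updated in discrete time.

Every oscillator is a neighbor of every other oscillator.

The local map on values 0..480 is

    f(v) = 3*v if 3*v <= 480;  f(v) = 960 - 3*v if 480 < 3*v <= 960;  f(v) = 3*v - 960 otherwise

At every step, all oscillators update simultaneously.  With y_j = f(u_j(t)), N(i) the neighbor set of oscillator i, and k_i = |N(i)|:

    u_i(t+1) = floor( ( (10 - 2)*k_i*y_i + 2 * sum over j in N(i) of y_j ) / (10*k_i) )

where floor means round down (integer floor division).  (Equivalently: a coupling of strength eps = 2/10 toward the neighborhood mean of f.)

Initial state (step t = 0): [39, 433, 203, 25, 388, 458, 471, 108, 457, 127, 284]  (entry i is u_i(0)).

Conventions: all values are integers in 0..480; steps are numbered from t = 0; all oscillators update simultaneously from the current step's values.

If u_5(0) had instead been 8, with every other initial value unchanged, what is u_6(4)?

Answer: u_6(4) = 342
Key observation: This trace re-runs the system from the modified initial state.

Derivation:
t=0: [39, 433, 203, 25, 388, 8, 471, 108, 457, 127, 284]
t=1: [147, 320, 329, 114, 214, 74, 409, 308, 376, 352, 139]
t=2: [390, 46, 67, 313, 294, 219, 254, 74, 177, 121, 371]
t=3: [210, 153, 203, 62, 107, 282, 200, 219, 380, 329, 165]
t=4: [319, 419, 335, 207, 312, 150, 342, 298, 202, 82, 424]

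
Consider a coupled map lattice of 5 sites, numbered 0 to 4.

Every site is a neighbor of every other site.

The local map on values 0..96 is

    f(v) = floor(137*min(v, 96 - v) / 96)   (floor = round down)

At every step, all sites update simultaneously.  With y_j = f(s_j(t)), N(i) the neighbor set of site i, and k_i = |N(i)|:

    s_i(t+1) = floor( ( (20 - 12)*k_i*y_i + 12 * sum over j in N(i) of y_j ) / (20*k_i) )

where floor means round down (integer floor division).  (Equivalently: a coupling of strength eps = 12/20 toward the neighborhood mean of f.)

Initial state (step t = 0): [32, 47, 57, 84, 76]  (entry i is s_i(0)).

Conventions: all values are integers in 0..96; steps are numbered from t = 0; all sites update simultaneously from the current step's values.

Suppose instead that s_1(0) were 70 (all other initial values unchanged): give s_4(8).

Answer: s_4(8) = 41
Key observation: This trace re-runs the system from the modified initial state.

Derivation:
t=0: [32, 70, 57, 84, 76]
t=1: [38, 36, 41, 31, 34]
t=2: [51, 51, 52, 49, 50]
t=3: [64, 64, 63, 65, 64]
t=4: [45, 45, 45, 44, 45]
t=5: [63, 63, 63, 63, 63]
t=6: [47, 47, 47, 47, 47]
t=7: [67, 67, 67, 67, 67]
t=8: [41, 41, 41, 41, 41]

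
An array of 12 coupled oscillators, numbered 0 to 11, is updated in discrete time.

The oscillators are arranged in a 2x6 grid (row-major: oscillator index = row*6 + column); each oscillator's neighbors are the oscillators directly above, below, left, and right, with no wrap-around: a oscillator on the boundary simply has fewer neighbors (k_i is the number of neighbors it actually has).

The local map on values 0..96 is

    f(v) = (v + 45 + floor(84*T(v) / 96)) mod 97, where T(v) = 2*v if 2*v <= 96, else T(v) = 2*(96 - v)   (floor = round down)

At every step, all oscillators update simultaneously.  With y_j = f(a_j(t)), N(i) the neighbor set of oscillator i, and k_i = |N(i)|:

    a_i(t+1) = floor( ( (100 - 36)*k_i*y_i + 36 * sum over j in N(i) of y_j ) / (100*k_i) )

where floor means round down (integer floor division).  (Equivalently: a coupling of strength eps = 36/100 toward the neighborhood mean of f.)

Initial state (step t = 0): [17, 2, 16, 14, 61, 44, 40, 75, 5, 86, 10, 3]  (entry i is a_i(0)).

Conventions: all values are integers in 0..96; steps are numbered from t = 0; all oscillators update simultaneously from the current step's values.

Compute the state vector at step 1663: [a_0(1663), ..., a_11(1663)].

Simulating step by step:
t=0: [17, 2, 16, 14, 61, 44, 40, 75, 5, 86, 10, 3]
t=1: [77, 60, 79, 78, 71, 66, 64, 57, 61, 58, 66, 59]
t=2: [62, 67, 59, 59, 62, 66, 67, 71, 68, 69, 66, 69]
t=3: [67, 65, 69, 69, 68, 66, 65, 63, 65, 65, 65, 64]
t=4: [65, 66, 64, 64, 65, 66, 66, 67, 66, 66, 66, 67]
t=5: [66, 66, 67, 67, 66, 66, 66, 65, 66, 66, 66, 65]
t=6: [66, 66, 65, 65, 65, 66, 66, 66, 66, 65, 66, 66]
t=7: [66, 66, 66, 67, 66, 66, 66, 66, 66, 66, 66, 66]
t=8: [66, 66, 65, 65, 65, 66, 66, 66, 66, 65, 66, 66]

Answer: [66, 66, 66, 67, 66, 66, 66, 66, 66, 66, 66, 66]
Key observation: The state at step 6, [66, 66, 65, 65, 65, 66, 66, 66, 66, 65, 66, 66], reappears at step 8: the system is in a cycle of period 2 from step 6 on.  Therefore the state at step 1663 equals the state at step 6 + ((1663 - 6) mod 2) = 7, which is [66, 66, 66, 67, 66, 66, 66, 66, 66, 66, 66, 66].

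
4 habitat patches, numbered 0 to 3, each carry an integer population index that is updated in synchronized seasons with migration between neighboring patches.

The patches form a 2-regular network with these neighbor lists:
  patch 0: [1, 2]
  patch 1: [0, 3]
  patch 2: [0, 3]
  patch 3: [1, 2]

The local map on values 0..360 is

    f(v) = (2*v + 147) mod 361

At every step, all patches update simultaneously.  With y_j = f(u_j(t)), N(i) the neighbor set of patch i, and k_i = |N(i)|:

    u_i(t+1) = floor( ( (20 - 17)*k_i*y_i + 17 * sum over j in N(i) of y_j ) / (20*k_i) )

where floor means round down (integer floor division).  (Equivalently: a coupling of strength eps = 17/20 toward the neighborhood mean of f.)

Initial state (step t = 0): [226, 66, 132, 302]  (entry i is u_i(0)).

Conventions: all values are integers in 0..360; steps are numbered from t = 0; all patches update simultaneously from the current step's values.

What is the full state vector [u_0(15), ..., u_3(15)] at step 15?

Simulating step by step:
t=0: [226, 66, 132, 302]
t=1: [175, 155, 120, 144]
t=2: [72, 103, 93, 62]
t=3: [335, 291, 288, 332]
t=4: [17, 79, 78, 16]
t=5: [285, 198, 198, 285]
t=6: [208, 329, 329, 208]
t=7: [100, 184, 184, 100]
t=8: [182, 318, 318, 182]
t=9: [74, 136, 136, 74]
t=10: [93, 259, 259, 93]
t=11: [308, 328, 328, 308]
t=12: [75, 47, 47, 75]
t=13: [249, 288, 288, 249]
t=14: [43, 241, 241, 43]
t=15: [262, 238, 238, 262]

Answer: [262, 238, 238, 262]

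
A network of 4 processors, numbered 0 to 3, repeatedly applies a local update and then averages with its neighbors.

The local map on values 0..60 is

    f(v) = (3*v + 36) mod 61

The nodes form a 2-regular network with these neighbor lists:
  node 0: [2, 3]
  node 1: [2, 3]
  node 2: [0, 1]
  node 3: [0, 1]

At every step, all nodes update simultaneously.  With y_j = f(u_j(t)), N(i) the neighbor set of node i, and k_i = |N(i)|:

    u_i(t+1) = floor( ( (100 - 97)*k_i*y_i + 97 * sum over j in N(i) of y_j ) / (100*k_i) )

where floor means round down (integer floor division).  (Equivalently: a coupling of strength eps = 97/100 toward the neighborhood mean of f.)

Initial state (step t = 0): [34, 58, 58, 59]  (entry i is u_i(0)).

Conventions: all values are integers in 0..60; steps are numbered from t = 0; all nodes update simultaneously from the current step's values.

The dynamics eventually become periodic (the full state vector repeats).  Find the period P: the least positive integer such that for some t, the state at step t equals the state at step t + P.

Simulating step by step:
t=0: [34, 58, 58, 59]
t=1: [28, 28, 21, 21]
t=2: [38, 38, 58, 58]
t=3: [27, 27, 27, 27]
t=4: [56, 56, 56, 56]
t=5: [21, 21, 21, 21]
t=6: [38, 38, 38, 38]
t=7: [28, 28, 28, 28]
t=8: [59, 59, 59, 59]
t=9: [30, 30, 30, 30]
t=10: [4, 4, 4, 4]
t=11: [48, 48, 48, 48]
t=12: [58, 58, 58, 58]
t=13: [27, 27, 27, 27]

Answer: 10
Key observation: The state at step 3, [27, 27, 27, 27], reappears at step 13 — and no state repeats earlier — so the cycle the system enters has period 10.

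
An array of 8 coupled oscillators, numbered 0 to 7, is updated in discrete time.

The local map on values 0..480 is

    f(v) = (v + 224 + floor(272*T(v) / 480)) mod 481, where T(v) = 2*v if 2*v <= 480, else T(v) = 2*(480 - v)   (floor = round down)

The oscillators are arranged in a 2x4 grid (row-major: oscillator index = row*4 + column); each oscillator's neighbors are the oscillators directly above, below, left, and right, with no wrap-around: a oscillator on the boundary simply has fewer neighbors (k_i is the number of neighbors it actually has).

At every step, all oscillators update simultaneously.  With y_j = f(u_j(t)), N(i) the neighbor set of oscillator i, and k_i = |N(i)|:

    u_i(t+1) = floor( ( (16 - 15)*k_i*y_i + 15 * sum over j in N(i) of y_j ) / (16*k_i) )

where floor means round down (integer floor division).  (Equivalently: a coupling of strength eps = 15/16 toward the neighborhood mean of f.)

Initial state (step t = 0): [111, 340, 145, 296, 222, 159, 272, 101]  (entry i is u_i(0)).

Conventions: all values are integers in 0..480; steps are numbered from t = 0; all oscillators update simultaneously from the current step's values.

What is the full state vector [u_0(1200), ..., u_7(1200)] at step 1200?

Simulating step by step:
t=0: [111, 340, 145, 296, 222, 159, 272, 101]
t=1: [242, 200, 233, 245, 267, 226, 194, 260]
t=2: [212, 235, 195, 246, 240, 194, 233, 207]
t=3: [246, 174, 240, 176, 180, 240, 170, 243]
t=4: [128, 245, 121, 245, 246, 124, 245, 120]
t=5: [239, 23, 238, 241, 26, 238, 168, 268]
t=6: [274, 252, 211, 250, 252, 219, 241, 182]
t=7: [252, 219, 249, 167, 231, 250, 182, 245]
t=8: [224, 250, 153, 243, 251, 195, 245, 123]
t=9: [250, 155, 242, 50, 193, 247, 88, 238]
t=10: [122, 242, 270, 256, 247, 215, 262, 362]
t=11: [238, 158, 252, 244, 111, 250, 231, 251]
t=12: [268, 241, 193, 253, 264, 258, 251, 245]
t=13: [252, 221, 247, 207, 251, 252, 222, 253]
t=14: [234, 250, 207, 249, 253, 229, 251, 203]
t=15: [252, 221, 248, 184, 237, 251, 200, 248]
t=16: [232, 250, 177, 245, 252, 213, 247, 158]
t=17: [252, 188, 245, 109, 219, 249, 139, 243]
t=18: [181, 246, 215, 266, 250, 138, 240, 247]
t=19: [245, 130, 250, 228, 93, 240, 169, 253]
t=20: [223, 239, 125, 251, 264, 186, 244, 171]
t=21: [249, 130, 237, 70, 183, 245, 95, 244]
t=22: [87, 237, 271, 258, 245, 196, 262, 390]
t=23: [260, 271, 250, 243, 283, 245, 217, 250]
t=24: [249, 252, 237, 253, 252, 235, 250, 230]
t=25: [253, 248, 252, 241, 248, 252, 242, 251]
t=26: [253, 253, 253, 253, 253, 253, 253, 253]
t=27: [253, 253, 253, 253, 253, 253, 253, 253]

Answer: [253, 253, 253, 253, 253, 253, 253, 253]
Key observation: The state at step 26, [253, 253, 253, 253, 253, 253, 253, 253], reappears at step 27: the system is in a cycle of period 1 from step 26 on.  Therefore the state at step 1200 equals the state at step 26 + ((1200 - 26) mod 1) = 26, which is [253, 253, 253, 253, 253, 253, 253, 253].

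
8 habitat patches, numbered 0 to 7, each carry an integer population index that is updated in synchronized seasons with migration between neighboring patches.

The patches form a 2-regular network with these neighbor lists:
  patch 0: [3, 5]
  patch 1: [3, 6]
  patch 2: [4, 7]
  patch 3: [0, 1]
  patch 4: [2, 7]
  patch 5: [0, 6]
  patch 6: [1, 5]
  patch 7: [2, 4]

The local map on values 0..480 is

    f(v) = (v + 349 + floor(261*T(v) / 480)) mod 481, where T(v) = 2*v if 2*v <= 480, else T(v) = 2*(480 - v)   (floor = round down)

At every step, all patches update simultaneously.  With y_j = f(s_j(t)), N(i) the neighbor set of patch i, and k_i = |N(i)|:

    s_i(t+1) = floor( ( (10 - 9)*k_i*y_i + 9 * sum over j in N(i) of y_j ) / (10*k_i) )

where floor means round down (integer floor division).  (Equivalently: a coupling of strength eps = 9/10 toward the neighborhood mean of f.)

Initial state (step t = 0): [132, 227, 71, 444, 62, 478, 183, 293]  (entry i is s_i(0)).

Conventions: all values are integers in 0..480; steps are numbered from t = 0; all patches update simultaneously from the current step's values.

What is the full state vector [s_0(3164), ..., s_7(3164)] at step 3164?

Answer: [358, 358, 358, 358, 358, 358, 358, 358]
Key observation: The state at step 4, [358, 358, 358, 358, 358, 358, 358, 358], reappears at step 5: the system is in a cycle of period 1 from step 4 on.  Therefore the state at step 3164 equals the state at step 4 + ((3164 - 4) mod 1) = 4, which is [358, 358, 358, 358, 358, 358, 358, 358].

Derivation:
t=0: [132, 227, 71, 444, 62, 478, 183, 293]
t=1: [328, 304, 380, 252, 218, 211, 335, 258]
t=2: [339, 363, 346, 362, 357, 355, 337, 342]
t=3: [358, 358, 359, 358, 359, 359, 358, 358]
t=4: [358, 358, 358, 358, 358, 358, 358, 358]
t=5: [358, 358, 358, 358, 358, 358, 358, 358]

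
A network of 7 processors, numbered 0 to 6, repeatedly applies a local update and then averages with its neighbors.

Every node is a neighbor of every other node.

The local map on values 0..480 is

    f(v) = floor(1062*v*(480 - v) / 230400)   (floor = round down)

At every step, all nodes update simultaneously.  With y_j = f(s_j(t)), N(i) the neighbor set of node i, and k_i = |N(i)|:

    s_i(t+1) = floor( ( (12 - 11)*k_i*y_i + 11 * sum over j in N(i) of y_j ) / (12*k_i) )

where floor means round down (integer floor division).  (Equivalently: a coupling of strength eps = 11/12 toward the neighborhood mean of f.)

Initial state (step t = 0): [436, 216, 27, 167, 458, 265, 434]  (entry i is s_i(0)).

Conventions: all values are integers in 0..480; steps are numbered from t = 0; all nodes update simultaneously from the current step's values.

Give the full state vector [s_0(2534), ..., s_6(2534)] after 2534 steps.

Simulating step by step:
t=0: [436, 216, 27, 167, 458, 265, 434]
t=1: [153, 141, 155, 143, 156, 141, 153]
t=2: [226, 227, 226, 226, 226, 227, 226]
t=3: [264, 264, 264, 264, 264, 264, 264]
t=4: [262, 262, 262, 262, 262, 262, 262]
t=5: [263, 263, 263, 263, 263, 263, 263]
t=6: [263, 263, 263, 263, 263, 263, 263]

Answer: [263, 263, 263, 263, 263, 263, 263]
Key observation: The state at step 5, [263, 263, 263, 263, 263, 263, 263], reappears at step 6: the system is in a cycle of period 1 from step 5 on.  Therefore the state at step 2534 equals the state at step 5 + ((2534 - 5) mod 1) = 5, which is [263, 263, 263, 263, 263, 263, 263].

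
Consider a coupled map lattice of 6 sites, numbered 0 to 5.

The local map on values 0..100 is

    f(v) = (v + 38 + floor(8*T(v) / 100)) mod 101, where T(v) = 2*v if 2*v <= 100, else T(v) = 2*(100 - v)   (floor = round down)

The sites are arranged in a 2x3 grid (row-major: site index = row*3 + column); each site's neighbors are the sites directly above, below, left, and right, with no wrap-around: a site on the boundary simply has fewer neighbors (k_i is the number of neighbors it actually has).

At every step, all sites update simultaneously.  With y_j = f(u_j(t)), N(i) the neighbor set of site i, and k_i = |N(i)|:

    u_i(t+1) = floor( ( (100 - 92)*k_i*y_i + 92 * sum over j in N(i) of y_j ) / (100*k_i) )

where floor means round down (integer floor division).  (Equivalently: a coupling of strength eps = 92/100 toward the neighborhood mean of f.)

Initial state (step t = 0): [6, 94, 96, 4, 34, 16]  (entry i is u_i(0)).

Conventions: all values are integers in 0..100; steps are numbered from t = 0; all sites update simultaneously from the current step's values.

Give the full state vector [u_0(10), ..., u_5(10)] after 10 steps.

Simulating step by step:
t=0: [6, 94, 96, 4, 34, 16]
t=1: [37, 49, 42, 59, 45, 55]
t=2: [50, 86, 96, 78, 67, 88]
t=3: [27, 44, 26, 49, 21, 21]
t=4: [89, 68, 74, 67, 80, 64]
t=5: [10, 19, 8, 22, 9, 16]
t=6: [60, 48, 57, 49, 58, 48]
t=7: [86, 8, 85, 9, 85, 7]
t=8: [45, 26, 44, 26, 45, 25]
t=9: [69, 87, 69, 88, 69, 87]
t=10: [24, 11, 24, 11, 24, 11]

Answer: [24, 11, 24, 11, 24, 11]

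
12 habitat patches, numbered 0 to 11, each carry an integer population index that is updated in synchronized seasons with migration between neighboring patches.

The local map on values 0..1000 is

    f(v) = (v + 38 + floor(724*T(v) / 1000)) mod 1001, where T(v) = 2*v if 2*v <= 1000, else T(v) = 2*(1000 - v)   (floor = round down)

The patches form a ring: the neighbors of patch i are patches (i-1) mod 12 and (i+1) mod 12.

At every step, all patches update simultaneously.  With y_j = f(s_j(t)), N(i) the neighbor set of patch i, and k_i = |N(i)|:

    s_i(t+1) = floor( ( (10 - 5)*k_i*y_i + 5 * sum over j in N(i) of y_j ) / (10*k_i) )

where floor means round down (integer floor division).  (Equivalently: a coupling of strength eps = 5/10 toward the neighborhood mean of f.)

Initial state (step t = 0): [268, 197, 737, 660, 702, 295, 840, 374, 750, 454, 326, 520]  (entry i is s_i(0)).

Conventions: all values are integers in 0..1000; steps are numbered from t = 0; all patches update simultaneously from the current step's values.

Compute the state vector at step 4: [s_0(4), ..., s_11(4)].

Answer: [195, 391, 685, 780, 683, 398, 275, 379, 383, 400, 413, 287]

Derivation:
t=0: [268, 197, 737, 660, 702, 295, 840, 374, 750, 454, 326, 520]
t=1: [540, 472, 254, 175, 322, 449, 482, 540, 349, 320, 518, 508]
t=2: [233, 321, 494, 604, 563, 328, 202, 398, 712, 696, 395, 252]
t=3: [673, 625, 382, 226, 379, 611, 478, 180, 129, 128, 208, 479]
t=4: [195, 391, 685, 780, 683, 398, 275, 379, 383, 400, 413, 287]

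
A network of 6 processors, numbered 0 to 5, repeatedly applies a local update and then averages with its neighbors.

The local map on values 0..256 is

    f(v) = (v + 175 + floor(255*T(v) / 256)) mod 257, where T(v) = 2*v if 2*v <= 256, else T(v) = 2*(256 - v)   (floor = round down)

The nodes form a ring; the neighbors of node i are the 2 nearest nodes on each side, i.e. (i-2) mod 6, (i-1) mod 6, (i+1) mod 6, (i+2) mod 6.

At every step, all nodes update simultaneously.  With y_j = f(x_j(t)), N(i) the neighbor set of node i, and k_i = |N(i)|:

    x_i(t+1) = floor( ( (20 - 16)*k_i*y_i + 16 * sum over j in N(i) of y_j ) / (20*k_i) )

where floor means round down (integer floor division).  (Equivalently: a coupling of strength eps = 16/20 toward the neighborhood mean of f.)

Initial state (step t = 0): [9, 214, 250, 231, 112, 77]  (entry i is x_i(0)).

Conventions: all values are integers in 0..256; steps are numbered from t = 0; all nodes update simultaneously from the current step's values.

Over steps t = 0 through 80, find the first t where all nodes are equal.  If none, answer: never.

Answer: 4
Key observation: Synchronization is absorbing here: once all nodes are equal they stay equal, and step 4 is the first all-equal step.

Derivation:
t=0: [9, 214, 250, 231, 112, 77]  (not all equal)
t=1: [199, 188, 209, 198, 195, 203]  (not all equal)
t=2: [230, 229, 231, 230, 228, 232]  (not all equal)
t=3: [199, 198, 199, 199, 198, 199]  (not all equal)
t=4: [230, 230, 230, 230, 230, 230]  (all equal)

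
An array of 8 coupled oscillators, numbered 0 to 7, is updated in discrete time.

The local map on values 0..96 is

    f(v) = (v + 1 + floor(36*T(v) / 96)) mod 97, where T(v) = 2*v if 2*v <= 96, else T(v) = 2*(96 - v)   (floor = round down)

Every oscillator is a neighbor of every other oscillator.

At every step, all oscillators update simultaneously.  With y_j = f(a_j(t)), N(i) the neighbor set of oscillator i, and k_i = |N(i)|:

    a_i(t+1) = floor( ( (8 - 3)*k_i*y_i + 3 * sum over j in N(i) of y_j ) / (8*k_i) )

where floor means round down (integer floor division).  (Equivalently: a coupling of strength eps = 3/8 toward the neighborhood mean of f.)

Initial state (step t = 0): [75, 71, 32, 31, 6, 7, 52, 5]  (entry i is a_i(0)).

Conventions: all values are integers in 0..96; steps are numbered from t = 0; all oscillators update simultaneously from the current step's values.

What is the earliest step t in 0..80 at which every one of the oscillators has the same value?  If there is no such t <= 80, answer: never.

Answer: 4
Key observation: Synchronization is absorbing here: once all oscillators are equal they stay equal, and step 4 is the first all-equal step.

Derivation:
t=0: [75, 71, 32, 31, 6, 7, 52, 5]  (not all equal)
t=1: [74, 73, 54, 53, 28, 29, 71, 27]  (not all equal)
t=2: [83, 83, 80, 80, 60, 60, 83, 59]  (not all equal)
t=3: [92, 92, 92, 92, 89, 89, 92, 88]  (not all equal)
t=4: [95, 95, 95, 95, 95, 95, 95, 95]  (all equal)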